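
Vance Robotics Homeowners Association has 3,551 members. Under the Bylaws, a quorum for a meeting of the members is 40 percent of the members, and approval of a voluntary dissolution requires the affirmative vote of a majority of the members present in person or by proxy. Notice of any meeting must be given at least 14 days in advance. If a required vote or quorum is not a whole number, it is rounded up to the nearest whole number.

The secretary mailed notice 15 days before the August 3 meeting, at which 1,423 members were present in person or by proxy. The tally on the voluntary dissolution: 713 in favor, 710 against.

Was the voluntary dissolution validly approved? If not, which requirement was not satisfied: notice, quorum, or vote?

Valid — all requirements satisfied.

Notice: 15 days given; 14 required. Satisfied.
Quorum: 40% of 3,551 = 1,420.40, rounded up to 1,421; 1,423 present. Satisfied.
Vote: requires a majority of those present (1,423); a majority of 1423 is 712, so 712 needed; 713 in favor. Satisfied.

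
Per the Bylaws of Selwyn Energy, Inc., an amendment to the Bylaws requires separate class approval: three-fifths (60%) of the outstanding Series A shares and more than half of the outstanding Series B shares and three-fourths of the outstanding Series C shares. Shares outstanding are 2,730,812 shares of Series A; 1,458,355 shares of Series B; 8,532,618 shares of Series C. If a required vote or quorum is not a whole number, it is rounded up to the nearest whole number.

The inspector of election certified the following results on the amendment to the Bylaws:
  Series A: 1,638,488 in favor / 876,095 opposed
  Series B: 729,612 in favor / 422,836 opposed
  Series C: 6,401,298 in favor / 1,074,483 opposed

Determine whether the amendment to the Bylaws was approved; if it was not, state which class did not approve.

Approved — every class gave the required vote.

Series A: 3/5 of 2730812 = 1638487.20, rounded up to 1638488; 1,638,488 required, 1,638,488 in favor — approved.
Series B: a majority of 1458355 is 729178; 729,178 required, 729,612 in favor — approved.
Series C: 3/4 of 8532618 = 6399463.50, rounded up to 6399464; 6,399,464 required, 6,401,298 in favor — approved.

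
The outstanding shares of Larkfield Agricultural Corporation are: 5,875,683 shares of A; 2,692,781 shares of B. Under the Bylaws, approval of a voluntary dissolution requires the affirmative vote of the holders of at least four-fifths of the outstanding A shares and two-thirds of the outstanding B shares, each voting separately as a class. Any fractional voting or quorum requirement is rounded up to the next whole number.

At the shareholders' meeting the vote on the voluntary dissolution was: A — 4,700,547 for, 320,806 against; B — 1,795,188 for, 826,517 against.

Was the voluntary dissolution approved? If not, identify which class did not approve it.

Approved — every class gave the required vote.

A: 4/5 of 5875683 = 4700546.40, rounded up to 4700547; 4,700,547 required, 4,700,547 in favor — approved.
B: 2/3 of 2692781 = 1795187.33, rounded up to 1795188; 1,795,188 required, 1,795,188 in favor — approved.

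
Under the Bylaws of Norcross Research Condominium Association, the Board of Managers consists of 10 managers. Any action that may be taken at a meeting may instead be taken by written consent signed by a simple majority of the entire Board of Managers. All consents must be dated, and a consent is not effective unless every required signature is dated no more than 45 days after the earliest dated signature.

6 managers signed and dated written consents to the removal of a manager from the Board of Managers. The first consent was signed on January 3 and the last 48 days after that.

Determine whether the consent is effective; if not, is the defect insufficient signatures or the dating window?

Not effective — dating-window requirement not satisfied.

Signatures required: a simple majority of 10 — a majority of 10 is 6, so 6 needed; 6 signed. Sufficient.
Dating window: the latest signature is 48 days after the earliest; the limit is 45 days. Outside the window.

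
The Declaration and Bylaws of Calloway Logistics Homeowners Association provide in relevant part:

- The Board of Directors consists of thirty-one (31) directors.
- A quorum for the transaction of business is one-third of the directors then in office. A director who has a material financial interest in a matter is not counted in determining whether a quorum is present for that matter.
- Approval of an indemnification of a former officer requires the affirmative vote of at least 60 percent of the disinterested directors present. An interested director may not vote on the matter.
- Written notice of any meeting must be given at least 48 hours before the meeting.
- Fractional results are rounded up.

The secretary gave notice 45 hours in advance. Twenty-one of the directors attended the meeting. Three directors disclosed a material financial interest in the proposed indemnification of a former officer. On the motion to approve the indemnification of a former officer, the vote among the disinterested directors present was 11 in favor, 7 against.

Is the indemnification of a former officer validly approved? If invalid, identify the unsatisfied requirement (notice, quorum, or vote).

Invalid — notice requirement not satisfied.

Notice: 45 hours given; 48 required (45 < 48). Not satisfied.
Quorum: 21 present, but the 3 interested directors do not count, leaving 18. Quorum is 11. Satisfied.
Vote: the indemnification of a former officer requires three-fifths of the disinterested directors present (21 − 3 = 18). 3/5 of 18 = 10.80, rounded up to 11, so 11 affirmative votes are needed; 11 voted in favor. Satisfied.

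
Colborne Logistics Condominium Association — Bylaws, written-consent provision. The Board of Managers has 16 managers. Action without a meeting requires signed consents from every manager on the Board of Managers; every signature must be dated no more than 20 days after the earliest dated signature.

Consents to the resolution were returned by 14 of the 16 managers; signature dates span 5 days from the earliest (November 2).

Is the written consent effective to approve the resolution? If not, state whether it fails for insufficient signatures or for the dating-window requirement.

Not effective — insufficient signatures.

Signatures required: every one of 16 — unanimous means all 16, so 16 needed; 14 signed. Insufficient.
Dating window: the latest signature is 5 days after the earliest; the limit is 20 days. Within the window.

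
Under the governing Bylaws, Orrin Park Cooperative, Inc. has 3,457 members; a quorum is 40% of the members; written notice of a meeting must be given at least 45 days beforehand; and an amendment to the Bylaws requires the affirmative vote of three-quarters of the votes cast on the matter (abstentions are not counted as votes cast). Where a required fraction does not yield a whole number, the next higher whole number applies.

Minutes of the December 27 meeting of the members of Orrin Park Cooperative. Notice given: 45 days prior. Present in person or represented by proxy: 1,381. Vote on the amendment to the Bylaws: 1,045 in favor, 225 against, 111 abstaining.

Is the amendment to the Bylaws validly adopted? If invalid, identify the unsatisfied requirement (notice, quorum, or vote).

Notice: 45 days given; 45 required. Satisfied.
Quorum: 40% of 3,457 = 1,382.80, rounded up to 1,383; 1,381 present. Not satisfied.
Vote: requires three-fourths of the votes cast (1,381 − 111 abstaining = 1,270); 3/4 of 1270 = 952.50, rounded up to 953, so 953 needed; 1,045 in favor. Satisfied.

Invalid — quorum requirement not satisfied.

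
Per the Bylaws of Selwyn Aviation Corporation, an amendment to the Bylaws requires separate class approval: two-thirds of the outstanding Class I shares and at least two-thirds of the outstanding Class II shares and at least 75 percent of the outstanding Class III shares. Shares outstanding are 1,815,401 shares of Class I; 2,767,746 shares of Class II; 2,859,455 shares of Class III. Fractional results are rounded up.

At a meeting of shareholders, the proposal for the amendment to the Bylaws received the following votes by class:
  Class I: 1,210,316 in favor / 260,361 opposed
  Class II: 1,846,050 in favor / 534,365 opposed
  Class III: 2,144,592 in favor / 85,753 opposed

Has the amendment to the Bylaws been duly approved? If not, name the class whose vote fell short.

Approved — every class gave the required vote.

Class I: 2/3 of 1815401 = 1210267.33, rounded up to 1210268; 1,210,268 required, 1,210,316 in favor — approved.
Class II: 2/3 of 2767746 = 1845164; 1,845,164 required, 1,846,050 in favor — approved.
Class III: 3/4 of 2859455 = 2144591.25, rounded up to 2144592; 2,144,592 required, 2,144,592 in favor — approved.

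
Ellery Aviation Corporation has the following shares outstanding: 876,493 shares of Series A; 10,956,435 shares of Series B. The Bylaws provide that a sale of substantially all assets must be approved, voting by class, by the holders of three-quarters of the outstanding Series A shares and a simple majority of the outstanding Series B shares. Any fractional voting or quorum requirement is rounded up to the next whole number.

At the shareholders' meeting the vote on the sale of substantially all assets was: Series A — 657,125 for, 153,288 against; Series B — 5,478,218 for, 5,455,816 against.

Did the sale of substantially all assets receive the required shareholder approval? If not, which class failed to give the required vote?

Series A: 3/4 of 876493 = 657369.75, rounded up to 657370; 657,370 required, 657,125 in favor — not approved.
Series B: a majority of 10956435 is 5478218; 5,478,218 required, 5,478,218 in favor — approved.

Not approved — the Series A shares did not give the required vote.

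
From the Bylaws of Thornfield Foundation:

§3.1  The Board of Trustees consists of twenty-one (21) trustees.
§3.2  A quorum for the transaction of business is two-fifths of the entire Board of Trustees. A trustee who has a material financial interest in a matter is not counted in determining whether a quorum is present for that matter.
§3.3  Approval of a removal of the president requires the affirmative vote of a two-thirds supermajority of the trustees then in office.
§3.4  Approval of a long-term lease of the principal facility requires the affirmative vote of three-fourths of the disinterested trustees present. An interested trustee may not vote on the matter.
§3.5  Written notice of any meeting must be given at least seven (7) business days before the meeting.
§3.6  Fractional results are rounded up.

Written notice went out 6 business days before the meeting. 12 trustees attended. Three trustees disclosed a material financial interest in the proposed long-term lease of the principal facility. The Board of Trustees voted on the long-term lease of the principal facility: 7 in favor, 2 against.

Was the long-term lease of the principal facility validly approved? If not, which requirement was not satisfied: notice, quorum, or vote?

Invalid — notice requirement not satisfied.

Notice: 6 business days given; 7 required (6 < 7). Not satisfied.
Quorum: 12 present, but the 3 interested trustees do not count, leaving 9. Quorum is 9. Satisfied.
Vote: the long-term lease of the principal facility requires three-fourths of the disinterested trustees present (12 − 3 = 9). 3/4 of 9 = 6.75, rounded up to 7, so 7 affirmative votes are needed; 7 voted in favor. Satisfied.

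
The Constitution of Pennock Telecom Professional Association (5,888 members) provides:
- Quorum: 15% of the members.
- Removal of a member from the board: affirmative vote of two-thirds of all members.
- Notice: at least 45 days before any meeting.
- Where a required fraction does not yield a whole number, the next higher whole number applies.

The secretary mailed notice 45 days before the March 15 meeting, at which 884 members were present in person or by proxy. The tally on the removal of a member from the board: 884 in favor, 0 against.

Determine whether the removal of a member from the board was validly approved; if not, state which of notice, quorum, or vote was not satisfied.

Invalid — vote requirement not satisfied.

Notice: 45 days given; 45 required. Satisfied.
Quorum: 15% of 5,888 = 883.20, rounded up to 884; 884 present. Satisfied.
Vote: requires two-thirds of all members (5,888); 2/3 of 5888 = 3925.33, rounded up to 3926, so 3,926 needed; 884 in favor. Not satisfied.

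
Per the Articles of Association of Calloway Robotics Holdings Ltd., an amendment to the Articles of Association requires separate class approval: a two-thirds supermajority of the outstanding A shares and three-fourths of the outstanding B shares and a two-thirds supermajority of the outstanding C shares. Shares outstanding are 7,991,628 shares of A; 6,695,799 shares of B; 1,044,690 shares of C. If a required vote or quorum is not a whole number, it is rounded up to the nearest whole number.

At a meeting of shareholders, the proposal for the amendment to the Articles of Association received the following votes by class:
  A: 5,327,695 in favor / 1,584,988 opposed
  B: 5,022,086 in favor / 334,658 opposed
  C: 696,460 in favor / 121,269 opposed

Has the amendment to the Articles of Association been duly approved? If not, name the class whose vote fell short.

Not approved — the A shares did not give the required vote.

A: 2/3 of 7991628 = 5327752; 5,327,752 required, 5,327,695 in favor — not approved.
B: 3/4 of 6695799 = 5021849.25, rounded up to 5021850; 5,021,850 required, 5,022,086 in favor — approved.
C: 2/3 of 1044690 = 696460; 696,460 required, 696,460 in favor — approved.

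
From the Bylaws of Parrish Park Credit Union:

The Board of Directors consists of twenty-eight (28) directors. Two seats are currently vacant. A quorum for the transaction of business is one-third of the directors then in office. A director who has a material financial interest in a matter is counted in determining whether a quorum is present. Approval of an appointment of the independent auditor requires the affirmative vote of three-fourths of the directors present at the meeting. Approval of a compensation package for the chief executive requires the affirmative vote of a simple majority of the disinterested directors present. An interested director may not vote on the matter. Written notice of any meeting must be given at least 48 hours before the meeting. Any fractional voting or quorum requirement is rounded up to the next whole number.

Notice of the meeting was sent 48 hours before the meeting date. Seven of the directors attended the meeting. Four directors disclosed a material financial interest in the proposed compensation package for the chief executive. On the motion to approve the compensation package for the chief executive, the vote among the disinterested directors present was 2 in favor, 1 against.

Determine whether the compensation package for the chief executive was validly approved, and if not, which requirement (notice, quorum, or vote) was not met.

Notice: 48 hours given; 48 required (48 ≥ 48). Satisfied.
Quorum: 7 present (interested directors count toward quorum); quorum is 9. Not satisfied.
Vote: the compensation package for the chief executive requires a majority of the disinterested directors present (7 − 4 = 3). A majority of 3 is 2, so 2 affirmative votes are needed; 2 voted in favor. Satisfied. (Moot — without a quorum no business can be validly transacted.)

Invalid — quorum requirement not satisfied.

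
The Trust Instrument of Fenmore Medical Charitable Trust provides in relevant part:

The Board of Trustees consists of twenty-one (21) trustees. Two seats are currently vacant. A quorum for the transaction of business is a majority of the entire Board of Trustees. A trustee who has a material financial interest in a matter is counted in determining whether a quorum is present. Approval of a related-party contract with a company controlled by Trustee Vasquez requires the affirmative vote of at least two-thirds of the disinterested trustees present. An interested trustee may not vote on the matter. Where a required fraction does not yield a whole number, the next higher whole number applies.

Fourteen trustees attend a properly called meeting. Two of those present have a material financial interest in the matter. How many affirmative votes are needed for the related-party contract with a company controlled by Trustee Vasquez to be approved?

8

The related-party contract with a company controlled by Trustee Vasquez requires two-thirds of the disinterested trustees present (14 − 2 = 12).
2/3 of 12 = 8.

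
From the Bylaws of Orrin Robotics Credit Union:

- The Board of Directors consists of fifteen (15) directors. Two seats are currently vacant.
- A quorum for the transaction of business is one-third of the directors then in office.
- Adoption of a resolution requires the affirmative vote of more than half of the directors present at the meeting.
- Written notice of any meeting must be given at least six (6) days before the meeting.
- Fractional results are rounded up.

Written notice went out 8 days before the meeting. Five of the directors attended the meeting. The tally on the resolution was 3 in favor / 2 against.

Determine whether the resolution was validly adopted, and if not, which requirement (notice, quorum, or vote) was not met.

Notice: 8 days given; 6 required (8 ≥ 6). Satisfied.
Quorum: 5 present; quorum is 5. Satisfied.
Vote: the resolution requires a majority of the directors present (5). A majority of 5 is 3, so 3 affirmative votes are needed; 3 voted in favor. Satisfied.

Valid — all requirements satisfied.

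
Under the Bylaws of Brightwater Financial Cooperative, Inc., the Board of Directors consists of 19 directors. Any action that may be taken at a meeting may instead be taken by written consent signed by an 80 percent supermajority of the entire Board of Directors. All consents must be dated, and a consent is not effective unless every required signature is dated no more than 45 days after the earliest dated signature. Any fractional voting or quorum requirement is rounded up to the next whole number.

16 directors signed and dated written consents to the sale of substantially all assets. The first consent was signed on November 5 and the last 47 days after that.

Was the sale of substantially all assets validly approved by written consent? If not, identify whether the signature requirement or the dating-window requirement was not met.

Not effective — dating-window requirement not satisfied.

Signatures required: an 80 percent supermajority of 19 — 4/5 of 19 = 15.20, rounded up to 16, so 16 needed; 16 signed. Sufficient.
Dating window: the latest signature is 47 days after the earliest; the limit is 45 days. Outside the window.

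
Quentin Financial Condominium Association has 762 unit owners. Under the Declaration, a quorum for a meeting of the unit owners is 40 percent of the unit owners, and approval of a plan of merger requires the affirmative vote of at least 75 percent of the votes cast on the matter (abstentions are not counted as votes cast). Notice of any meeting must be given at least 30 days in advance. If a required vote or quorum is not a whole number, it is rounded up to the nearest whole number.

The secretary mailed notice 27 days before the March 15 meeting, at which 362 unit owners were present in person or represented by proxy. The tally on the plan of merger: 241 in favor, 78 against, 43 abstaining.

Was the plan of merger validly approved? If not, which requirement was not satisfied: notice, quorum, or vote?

Invalid — notice requirement not satisfied.

Notice: 27 days given; 30 required. Not satisfied.
Quorum: 40% of 762 = 304.80, rounded up to 305; 362 present. Satisfied.
Vote: requires three-fourths of the votes cast (362 − 43 abstaining = 319); 3/4 of 319 = 239.25, rounded up to 240, so 240 needed; 241 in favor. Satisfied.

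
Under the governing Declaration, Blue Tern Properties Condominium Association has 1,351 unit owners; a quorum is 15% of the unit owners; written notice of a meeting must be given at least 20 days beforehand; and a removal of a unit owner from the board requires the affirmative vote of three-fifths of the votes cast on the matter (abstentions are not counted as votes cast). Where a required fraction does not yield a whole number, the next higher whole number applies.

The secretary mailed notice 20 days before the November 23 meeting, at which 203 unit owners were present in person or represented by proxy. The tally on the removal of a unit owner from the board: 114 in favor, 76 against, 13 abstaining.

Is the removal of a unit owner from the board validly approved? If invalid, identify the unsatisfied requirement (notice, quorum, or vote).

Notice: 20 days given; 20 required. Satisfied.
Quorum: 15% of 1,351 = 202.65, rounded up to 203; 203 present. Satisfied.
Vote: requires three-fifths of the votes cast (203 − 13 abstaining = 190); 3/5 of 190 = 114, so 114 needed; 114 in favor. Satisfied.

Valid — all requirements satisfied.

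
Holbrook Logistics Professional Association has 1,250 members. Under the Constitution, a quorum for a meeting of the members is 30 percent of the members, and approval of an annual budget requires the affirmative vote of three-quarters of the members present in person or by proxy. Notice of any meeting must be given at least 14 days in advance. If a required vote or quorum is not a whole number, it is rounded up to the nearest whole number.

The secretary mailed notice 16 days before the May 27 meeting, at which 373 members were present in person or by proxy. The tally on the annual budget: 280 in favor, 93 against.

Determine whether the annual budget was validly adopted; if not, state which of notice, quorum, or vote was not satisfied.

Notice: 16 days given; 14 required. Satisfied.
Quorum: 30% of 1,250 = 375; 373 present. Not satisfied.
Vote: requires three-fourths of those present (373); 3/4 of 373 = 279.75, rounded up to 280, so 280 needed; 280 in favor. Satisfied.

Invalid — quorum requirement not satisfied.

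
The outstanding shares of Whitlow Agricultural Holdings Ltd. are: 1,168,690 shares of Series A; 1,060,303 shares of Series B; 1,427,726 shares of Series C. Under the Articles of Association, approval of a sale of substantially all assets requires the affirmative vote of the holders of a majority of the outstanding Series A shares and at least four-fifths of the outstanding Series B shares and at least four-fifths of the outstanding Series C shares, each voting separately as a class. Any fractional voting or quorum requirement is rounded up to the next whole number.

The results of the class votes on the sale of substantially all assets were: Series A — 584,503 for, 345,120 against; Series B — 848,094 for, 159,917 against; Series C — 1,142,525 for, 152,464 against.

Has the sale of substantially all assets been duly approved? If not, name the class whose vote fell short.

Series A: a majority of 1168690 is 584346; 584,346 required, 584,503 in favor — approved.
Series B: 4/5 of 1060303 = 848242.40, rounded up to 848243; 848,243 required, 848,094 in favor — not approved.
Series C: 4/5 of 1427726 = 1142180.80, rounded up to 1142181; 1,142,181 required, 1,142,525 in favor — approved.

Not approved — the Series B shares did not give the required vote.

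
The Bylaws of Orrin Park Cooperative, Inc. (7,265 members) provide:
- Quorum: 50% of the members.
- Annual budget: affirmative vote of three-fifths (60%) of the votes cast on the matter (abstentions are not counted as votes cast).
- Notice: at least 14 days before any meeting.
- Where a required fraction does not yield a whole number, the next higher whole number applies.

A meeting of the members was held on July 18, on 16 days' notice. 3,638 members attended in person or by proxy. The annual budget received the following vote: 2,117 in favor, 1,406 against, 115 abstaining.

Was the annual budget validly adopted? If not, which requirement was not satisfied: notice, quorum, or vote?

Notice: 16 days given; 14 required. Satisfied.
Quorum: 50% of 7,265 = 3,632.50, rounded up to 3,633; 3,638 present. Satisfied.
Vote: requires three-fifths of the votes cast (3,638 − 115 abstaining = 3,523); 3/5 of 3523 = 2113.80, rounded up to 2114, so 2,114 needed; 2,117 in favor. Satisfied.

Valid — all requirements satisfied.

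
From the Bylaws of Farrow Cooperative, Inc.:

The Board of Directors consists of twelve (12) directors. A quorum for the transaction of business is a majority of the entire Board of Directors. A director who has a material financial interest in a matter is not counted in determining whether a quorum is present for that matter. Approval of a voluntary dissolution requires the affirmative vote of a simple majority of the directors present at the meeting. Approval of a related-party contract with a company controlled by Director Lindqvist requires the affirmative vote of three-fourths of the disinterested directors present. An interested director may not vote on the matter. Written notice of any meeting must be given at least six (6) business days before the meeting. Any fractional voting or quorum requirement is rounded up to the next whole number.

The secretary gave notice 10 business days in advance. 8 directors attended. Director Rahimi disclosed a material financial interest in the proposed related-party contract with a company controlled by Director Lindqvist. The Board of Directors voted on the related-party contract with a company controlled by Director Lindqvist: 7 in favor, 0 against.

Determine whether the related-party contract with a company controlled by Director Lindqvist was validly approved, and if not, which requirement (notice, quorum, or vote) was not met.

Notice: 10 business days given; 6 required (10 ≥ 6). Satisfied.
Quorum: 8 present, but the 1 interested director does not count, leaving 7. Quorum is 7. Satisfied.
Vote: the related-party contract with a company controlled by Director Lindqvist requires three-fourths of the disinterested directors present (8 − 1 = 7). 3/4 of 7 = 5.25, rounded up to 6, so 6 affirmative votes are needed; 7 voted in favor. Satisfied.

Valid — all requirements satisfied.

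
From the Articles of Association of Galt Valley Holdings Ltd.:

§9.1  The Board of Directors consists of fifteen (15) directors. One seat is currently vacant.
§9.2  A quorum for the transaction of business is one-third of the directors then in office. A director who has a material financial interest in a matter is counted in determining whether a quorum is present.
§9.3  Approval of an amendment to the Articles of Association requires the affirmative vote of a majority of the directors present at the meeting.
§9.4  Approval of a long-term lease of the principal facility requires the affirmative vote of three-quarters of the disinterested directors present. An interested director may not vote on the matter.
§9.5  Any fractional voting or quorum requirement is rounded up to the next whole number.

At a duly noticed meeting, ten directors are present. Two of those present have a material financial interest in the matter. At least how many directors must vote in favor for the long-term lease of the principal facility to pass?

The long-term lease of the principal facility requires three-fourths of the disinterested directors present (10 − 2 = 8).
3/4 of 8 = 6.

6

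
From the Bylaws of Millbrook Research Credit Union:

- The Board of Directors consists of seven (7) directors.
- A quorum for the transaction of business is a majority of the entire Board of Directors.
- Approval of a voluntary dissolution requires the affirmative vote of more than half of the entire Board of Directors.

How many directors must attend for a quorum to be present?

A majority of 7 is 4.

4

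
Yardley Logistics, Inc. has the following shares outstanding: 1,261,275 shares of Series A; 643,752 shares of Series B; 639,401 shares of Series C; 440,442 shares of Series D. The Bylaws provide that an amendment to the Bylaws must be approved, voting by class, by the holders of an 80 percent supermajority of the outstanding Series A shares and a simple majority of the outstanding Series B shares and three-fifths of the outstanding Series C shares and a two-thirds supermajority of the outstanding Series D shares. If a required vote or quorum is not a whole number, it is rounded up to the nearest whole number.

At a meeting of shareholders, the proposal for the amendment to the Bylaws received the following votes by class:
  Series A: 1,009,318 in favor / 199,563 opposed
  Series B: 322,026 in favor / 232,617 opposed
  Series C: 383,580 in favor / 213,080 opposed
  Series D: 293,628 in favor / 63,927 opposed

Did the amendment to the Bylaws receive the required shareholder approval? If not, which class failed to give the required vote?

Series A: 4/5 of 1261275 = 1009020; 1,009,020 required, 1,009,318 in favor — approved.
Series B: a majority of 643752 is 321877; 321,877 required, 322,026 in favor — approved.
Series C: 3/5 of 639401 = 383640.60, rounded up to 383641; 383,641 required, 383,580 in favor — not approved.
Series D: 2/3 of 440442 = 293628; 293,628 required, 293,628 in favor — approved.

Not approved — the Series C shares did not give the required vote.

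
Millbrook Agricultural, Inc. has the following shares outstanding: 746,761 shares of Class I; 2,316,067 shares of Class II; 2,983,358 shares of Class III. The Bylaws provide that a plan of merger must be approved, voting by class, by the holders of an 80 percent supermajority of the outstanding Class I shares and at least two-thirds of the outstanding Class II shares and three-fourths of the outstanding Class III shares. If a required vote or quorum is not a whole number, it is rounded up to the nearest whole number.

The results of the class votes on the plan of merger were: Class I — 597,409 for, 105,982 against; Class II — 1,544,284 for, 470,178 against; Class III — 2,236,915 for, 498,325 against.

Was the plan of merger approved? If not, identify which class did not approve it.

Class I: 4/5 of 746761 = 597408.80, rounded up to 597409; 597,409 required, 597,409 in favor — approved.
Class II: 2/3 of 2316067 = 1544044.67, rounded up to 1544045; 1,544,045 required, 1,544,284 in favor — approved.
Class III: 3/4 of 2983358 = 2237518.50, rounded up to 2237519; 2,237,519 required, 2,236,915 in favor — not approved.

Not approved — the Class III shares did not give the required vote.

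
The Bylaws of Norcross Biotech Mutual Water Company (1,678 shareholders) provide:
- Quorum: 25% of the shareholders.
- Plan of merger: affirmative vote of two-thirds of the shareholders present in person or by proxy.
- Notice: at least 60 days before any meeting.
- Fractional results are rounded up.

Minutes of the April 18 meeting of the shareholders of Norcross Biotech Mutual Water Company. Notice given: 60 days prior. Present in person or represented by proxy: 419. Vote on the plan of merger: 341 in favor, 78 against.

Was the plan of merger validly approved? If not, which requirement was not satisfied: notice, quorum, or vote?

Invalid — quorum requirement not satisfied.

Notice: 60 days given; 60 required. Satisfied.
Quorum: 25% of 1,678 = 419.50, rounded up to 420; 419 present. Not satisfied.
Vote: requires two-thirds of those present (419); 2/3 of 419 = 279.33, rounded up to 280, so 280 needed; 341 in favor. Satisfied.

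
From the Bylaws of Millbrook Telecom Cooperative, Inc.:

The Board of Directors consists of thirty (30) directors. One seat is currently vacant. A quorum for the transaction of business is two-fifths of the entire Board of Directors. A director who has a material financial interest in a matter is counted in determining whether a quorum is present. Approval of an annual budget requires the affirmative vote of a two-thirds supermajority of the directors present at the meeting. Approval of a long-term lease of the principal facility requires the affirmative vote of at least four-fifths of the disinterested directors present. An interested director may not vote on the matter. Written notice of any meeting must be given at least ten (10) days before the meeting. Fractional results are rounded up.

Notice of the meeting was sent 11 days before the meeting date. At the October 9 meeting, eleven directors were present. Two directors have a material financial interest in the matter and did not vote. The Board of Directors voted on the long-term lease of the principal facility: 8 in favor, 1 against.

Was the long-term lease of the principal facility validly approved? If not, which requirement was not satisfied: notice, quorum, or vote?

Notice: 11 days given; 10 required (11 ≥ 10). Satisfied.
Quorum: 11 present (interested directors count toward quorum); quorum is 12. Not satisfied.
Vote: the long-term lease of the principal facility requires four-fifths of the disinterested directors present (11 − 2 = 9). 4/5 of 9 = 7.20, rounded up to 8, so 8 affirmative votes are needed; 8 voted in favor. Satisfied. (Moot — without a quorum no business can be validly transacted.)

Invalid — quorum requirement not satisfied.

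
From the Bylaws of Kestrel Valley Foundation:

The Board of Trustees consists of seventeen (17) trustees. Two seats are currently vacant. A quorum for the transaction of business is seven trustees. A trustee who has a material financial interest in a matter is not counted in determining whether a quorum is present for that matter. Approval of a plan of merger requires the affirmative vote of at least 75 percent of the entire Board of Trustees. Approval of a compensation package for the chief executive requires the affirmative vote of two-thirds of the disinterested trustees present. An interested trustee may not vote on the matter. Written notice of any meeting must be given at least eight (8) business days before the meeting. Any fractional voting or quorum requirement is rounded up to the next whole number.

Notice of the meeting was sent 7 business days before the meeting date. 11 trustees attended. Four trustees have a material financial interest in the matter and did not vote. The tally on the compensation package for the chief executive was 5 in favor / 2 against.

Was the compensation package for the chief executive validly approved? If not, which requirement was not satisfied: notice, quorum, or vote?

Invalid — notice requirement not satisfied.

Notice: 7 business days given; 8 required (7 < 8). Not satisfied.
Quorum: 11 present, but the 4 interested trustees do not count, leaving 7. Quorum is 7. Satisfied.
Vote: the compensation package for the chief executive requires two-thirds of the disinterested trustees present (11 − 4 = 7). 2/3 of 7 = 4.67, rounded up to 5, so 5 affirmative votes are needed; 5 voted in favor. Satisfied.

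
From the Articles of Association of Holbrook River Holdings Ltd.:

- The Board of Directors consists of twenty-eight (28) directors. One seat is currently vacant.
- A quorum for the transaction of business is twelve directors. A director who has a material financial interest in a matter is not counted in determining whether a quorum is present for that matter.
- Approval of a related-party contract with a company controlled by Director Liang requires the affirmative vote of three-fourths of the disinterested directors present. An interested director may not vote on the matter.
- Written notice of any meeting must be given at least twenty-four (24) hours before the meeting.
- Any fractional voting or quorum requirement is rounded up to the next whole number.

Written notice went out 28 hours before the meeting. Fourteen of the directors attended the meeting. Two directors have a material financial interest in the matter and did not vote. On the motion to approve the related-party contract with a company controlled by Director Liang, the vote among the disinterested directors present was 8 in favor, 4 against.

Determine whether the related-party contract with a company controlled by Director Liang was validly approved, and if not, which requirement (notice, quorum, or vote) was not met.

Notice: 28 hours given; 24 required (28 ≥ 24). Satisfied.
Quorum: 14 present, but the 2 interested directors do not count, leaving 12. Quorum is 12. Satisfied.
Vote: the related-party contract with a company controlled by Director Liang requires three-fourths of the disinterested directors present (14 − 2 = 12). 3/4 of 12 = 9, so 9 affirmative votes are needed; 8 voted in favor. Not satisfied.

Invalid — vote requirement not satisfied.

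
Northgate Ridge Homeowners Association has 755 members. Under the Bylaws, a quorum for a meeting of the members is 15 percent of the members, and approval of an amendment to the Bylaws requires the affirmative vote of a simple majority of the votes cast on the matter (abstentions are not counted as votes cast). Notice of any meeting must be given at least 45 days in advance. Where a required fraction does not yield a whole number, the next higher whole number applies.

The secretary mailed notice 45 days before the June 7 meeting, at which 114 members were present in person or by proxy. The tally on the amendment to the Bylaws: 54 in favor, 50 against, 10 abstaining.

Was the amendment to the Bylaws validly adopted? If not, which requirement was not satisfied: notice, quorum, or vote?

Notice: 45 days given; 45 required. Satisfied.
Quorum: 15% of 755 = 113.25, rounded up to 114; 114 present. Satisfied.
Vote: requires a majority of the votes cast (114 − 10 abstaining = 104); a majority of 104 is 53, so 53 needed; 54 in favor. Satisfied.

Valid — all requirements satisfied.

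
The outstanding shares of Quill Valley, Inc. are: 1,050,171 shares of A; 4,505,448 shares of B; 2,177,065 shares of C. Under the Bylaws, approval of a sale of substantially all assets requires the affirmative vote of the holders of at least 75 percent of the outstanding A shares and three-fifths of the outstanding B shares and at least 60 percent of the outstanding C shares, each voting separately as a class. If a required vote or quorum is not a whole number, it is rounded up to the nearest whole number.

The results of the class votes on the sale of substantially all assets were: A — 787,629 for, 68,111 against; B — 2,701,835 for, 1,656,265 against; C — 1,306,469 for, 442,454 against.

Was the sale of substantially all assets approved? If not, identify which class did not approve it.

Not approved — the B shares did not give the required vote.

A: 3/4 of 1050171 = 787628.25, rounded up to 787629; 787,629 required, 787,629 in favor — approved.
B: 3/5 of 4505448 = 2703268.80, rounded up to 2703269; 2,703,269 required, 2,701,835 in favor — not approved.
C: 3/5 of 2177065 = 1306239; 1,306,239 required, 1,306,469 in favor — approved.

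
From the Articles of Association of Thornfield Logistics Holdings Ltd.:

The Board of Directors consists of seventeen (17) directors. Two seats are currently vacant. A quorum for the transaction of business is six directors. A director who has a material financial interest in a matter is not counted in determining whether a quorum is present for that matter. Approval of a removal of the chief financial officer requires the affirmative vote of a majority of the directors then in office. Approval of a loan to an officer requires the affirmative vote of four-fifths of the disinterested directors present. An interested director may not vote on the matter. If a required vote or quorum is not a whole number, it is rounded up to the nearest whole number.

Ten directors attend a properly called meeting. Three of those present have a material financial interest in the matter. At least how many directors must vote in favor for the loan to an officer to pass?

6

The loan to an officer requires four-fifths of the disinterested directors present (10 − 3 = 7).
4/5 of 7 = 5.60, rounded up to 6.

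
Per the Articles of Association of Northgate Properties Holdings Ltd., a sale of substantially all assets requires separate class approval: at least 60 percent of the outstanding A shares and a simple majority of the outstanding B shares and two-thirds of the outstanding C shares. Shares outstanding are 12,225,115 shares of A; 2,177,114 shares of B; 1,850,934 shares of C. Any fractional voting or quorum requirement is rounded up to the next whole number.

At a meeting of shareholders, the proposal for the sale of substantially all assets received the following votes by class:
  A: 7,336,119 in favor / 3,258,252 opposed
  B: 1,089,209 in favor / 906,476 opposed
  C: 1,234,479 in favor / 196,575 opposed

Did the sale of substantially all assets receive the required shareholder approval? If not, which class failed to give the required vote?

A: 3/5 of 12225115 = 7335069; 7,335,069 required, 7,336,119 in favor — approved.
B: a majority of 2177114 is 1088558; 1,088,558 required, 1,089,209 in favor — approved.
C: 2/3 of 1850934 = 1233956; 1,233,956 required, 1,234,479 in favor — approved.

Approved — every class gave the required vote.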